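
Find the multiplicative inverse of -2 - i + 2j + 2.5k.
-0.1311 + 0.0656i - 0.1311j - 0.1639k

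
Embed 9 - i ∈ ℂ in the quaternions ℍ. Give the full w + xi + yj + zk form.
9 - i + 0j + 0k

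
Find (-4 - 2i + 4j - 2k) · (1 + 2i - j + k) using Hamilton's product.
6 - 8i + 6j - 12k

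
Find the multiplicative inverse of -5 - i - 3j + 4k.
-0.098 + 0.0196i + 0.0588j - 0.0784k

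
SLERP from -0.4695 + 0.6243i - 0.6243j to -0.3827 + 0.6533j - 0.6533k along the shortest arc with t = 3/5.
0.0368 + 0.3276i - 0.811j + 0.4834k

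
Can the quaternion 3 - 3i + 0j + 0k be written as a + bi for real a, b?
Yes. The quaternion 3 - 3i has j- and k-coefficients y = z = 0, so it lies in the complex subalgebra spanned by 1 and i.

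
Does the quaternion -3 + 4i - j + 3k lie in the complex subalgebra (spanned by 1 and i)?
No. The quaternion -3 + 4i - j + 3k has j-coefficient y = -1 and k-coefficient z = 3, not both zero, so it does not lie in the complex subalgebra spanned by 1 and i.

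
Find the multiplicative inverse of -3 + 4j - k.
-0.1154 - 0.1538j + 0.0385k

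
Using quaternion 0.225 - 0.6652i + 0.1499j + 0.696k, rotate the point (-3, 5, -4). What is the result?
(0.912, -6.642, 2.247)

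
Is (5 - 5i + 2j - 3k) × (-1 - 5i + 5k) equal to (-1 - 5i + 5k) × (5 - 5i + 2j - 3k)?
No: pq = -15 - 10i + 38j + 38k ≠ -15 - 30i - 42j + 18k = qp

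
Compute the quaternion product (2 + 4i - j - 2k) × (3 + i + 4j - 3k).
25i + 15j + 5k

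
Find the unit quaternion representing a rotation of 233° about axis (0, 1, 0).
-0.4462 + 0.8949j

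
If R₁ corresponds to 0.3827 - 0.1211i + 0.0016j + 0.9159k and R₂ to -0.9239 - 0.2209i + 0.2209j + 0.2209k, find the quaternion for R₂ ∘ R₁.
-0.583 + 0.2293i + 0.2586j - 0.7353k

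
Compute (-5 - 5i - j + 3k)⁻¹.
-0.0833 + 0.0833i + 0.0167j - 0.05k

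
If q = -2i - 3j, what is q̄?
2i + 3j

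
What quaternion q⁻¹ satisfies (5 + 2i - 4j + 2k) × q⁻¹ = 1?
0.102 - 0.0408i + 0.0816j - 0.0408k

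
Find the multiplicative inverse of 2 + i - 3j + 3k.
0.087 - 0.0435i + 0.1304j - 0.1304k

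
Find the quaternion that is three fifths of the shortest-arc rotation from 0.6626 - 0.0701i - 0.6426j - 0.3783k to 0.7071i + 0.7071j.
0.3107 - 0.5123i - 0.7807j - 0.1774k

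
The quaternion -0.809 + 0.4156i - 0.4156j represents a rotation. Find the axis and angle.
axis = (√2/2, -√2/2, 0), θ = 288°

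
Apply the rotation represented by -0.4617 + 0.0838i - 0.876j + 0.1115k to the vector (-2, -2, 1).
(2.035, -1.541, 1.577)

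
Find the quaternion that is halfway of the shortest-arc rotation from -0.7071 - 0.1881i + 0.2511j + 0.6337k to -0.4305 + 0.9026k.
-0.5872 - 0.0971i + 0.1296j + 0.793k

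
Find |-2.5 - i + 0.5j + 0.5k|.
2.784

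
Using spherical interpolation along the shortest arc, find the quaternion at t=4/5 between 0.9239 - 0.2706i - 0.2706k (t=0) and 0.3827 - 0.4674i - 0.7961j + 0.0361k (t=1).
0.5546 - 0.4689i - 0.6865j - 0.0347k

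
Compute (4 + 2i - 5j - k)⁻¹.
0.087 - 0.0435i + 0.1087j + 0.0217k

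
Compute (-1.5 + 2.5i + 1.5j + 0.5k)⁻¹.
-0.1364 - 0.2273i - 0.1364j - 0.0455k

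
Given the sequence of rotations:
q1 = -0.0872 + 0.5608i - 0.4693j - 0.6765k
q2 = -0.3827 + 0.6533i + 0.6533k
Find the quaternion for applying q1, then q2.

q2 · q1 = 0.109 + 0.035i + 0.9879j - 0.1047k
0.109 + 0.035i + 0.9879j - 0.1047k


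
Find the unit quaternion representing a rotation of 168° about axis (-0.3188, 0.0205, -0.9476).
0.1045 - 0.3171i + 0.0204j - 0.9424k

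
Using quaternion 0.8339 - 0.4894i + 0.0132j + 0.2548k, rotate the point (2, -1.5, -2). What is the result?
(2.851, -1.409, -0.37)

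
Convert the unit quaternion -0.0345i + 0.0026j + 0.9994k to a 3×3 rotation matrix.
[[-0.9976, -0.0002, -0.069], [-0.0002, -1, 0.0052], [-0.069, 0.0052, 0.9976]]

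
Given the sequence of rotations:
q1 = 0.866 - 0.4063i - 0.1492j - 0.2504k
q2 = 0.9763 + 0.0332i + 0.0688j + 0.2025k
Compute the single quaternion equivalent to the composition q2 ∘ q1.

q2 · q1 = 0.9199 - 0.3549i - 0.16j - 0.0461k
0.9199 - 0.3549i - 0.16j - 0.0461k


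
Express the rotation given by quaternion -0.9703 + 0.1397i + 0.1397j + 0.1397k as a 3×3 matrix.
[[0.9219, 0.3101, -0.2321], [-0.2321, 0.9219, 0.3101], [0.3101, -0.2321, 0.9219]]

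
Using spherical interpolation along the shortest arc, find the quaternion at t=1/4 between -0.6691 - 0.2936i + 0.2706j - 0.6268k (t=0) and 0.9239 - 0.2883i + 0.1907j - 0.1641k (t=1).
-0.851 - 0.1551i + 0.1666j - 0.4732k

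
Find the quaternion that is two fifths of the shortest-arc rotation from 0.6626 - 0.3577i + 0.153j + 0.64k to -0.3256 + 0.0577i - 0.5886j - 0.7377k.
0.5542 - 0.2491i + 0.3459j + 0.715k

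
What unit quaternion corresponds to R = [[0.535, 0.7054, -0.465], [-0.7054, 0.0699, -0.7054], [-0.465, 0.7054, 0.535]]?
0.7314 + 0.4822i - 0.4822k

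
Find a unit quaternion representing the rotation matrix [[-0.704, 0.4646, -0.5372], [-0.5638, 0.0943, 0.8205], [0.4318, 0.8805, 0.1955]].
-0.3827 - 0.0392i + 0.633j + 0.6718k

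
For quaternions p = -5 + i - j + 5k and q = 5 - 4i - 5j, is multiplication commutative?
No: pq = -26 + 50i + 16k ≠ -26 + 40j + 34k = qp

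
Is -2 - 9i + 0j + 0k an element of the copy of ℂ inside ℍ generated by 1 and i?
Yes. The quaternion -2 - 9i has j- and k-coefficients y = z = 0, so it lies in the complex subalgebra spanned by 1 and i.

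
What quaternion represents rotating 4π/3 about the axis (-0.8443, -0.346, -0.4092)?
-0.5 - 0.7312i - 0.2996j - 0.3544k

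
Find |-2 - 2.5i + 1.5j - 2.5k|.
4.33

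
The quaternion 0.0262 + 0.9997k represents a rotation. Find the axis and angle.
axis = (0, 0, 1), θ = 177°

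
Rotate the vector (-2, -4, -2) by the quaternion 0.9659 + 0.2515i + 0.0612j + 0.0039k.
(-2.318, -2.6, -3.445)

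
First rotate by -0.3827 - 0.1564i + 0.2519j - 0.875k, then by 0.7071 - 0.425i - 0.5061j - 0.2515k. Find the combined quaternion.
-0.4297 + 0.5582i + 0.0393j - 0.7087k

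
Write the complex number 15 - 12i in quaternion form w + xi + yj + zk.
15 - 12i + 0j + 0k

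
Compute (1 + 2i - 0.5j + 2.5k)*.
1 - 2i + 0.5j - 2.5k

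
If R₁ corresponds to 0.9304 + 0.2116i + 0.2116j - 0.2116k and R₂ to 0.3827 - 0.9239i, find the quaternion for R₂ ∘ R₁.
0.5516 - 0.7786i - 0.1145j - 0.2765k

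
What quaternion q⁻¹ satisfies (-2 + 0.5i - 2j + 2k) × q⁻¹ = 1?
-0.1633 - 0.0408i + 0.1633j - 0.1633k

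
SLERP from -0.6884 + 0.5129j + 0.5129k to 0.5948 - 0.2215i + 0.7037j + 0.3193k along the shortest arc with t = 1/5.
-0.4647 - 0.064i + 0.6775j + 0.5665k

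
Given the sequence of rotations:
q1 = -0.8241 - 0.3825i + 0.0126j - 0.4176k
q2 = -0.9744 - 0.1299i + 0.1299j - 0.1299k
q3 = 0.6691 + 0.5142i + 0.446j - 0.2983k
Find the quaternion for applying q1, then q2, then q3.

q2 · q1 = 0.6974 + 0.4271i - 0.1239j + 0.562k
q3 · q2 · q1 = 0.4699 + 0.8581i - 0.1882j - 0.0862k
0.4699 + 0.8581i - 0.1882j - 0.0862k


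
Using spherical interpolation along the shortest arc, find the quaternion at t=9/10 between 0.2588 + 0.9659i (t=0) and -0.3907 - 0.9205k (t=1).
0.4188 + 0.1422i + 0.8969k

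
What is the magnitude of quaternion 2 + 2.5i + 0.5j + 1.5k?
3.571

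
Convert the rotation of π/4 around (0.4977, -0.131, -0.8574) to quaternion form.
0.9239 + 0.1905i - 0.0501j - 0.3281k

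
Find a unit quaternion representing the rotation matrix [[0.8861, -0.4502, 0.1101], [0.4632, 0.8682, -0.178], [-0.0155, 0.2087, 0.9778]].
0.9659 + 0.1001i + 0.0325j + 0.2364k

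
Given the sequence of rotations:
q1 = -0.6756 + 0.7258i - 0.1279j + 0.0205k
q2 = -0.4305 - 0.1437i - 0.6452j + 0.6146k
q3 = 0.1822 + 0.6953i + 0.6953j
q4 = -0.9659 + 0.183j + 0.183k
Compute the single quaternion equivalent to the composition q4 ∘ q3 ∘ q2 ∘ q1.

q2 · q1 = 0.3 - 0.15i + 0.94j + 0.0626k
q3 · q2 · q1 = -0.4946 + 0.2248i + 0.3363j + 0.7693k
q4 · q3 · q2 · q1 = 0.2754 - 0.1379i - 0.3742j - 0.8747k
0.2754 - 0.1379i - 0.3742j - 0.8747k


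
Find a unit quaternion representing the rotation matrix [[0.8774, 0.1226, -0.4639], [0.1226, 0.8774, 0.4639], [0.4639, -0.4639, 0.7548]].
0.9367 - 0.2476i - 0.2476j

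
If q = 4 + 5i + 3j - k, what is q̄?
4 - 5i - 3j + k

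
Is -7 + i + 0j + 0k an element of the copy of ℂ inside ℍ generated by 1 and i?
Yes. The quaternion -7 + i has j- and k-coefficients y = z = 0, so it lies in the complex subalgebra spanned by 1 and i.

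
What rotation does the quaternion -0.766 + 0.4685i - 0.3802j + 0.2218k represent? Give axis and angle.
axis = (0.7288, -0.5914, 0.345), θ = 280°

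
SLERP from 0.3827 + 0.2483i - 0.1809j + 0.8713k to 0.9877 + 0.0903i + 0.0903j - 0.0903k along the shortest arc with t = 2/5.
0.7769 + 0.2247i - 0.0846j + 0.5821k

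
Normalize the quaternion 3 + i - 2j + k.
0.7746 + 0.2582i - 0.5164j + 0.2582k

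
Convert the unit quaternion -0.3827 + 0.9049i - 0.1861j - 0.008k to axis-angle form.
axis = (0.9795, -0.2014, -0.0087), θ = 5π/4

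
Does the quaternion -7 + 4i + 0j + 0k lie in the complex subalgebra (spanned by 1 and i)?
Yes. The quaternion -7 + 4i has j- and k-coefficients y = z = 0, so it lies in the complex subalgebra spanned by 1 and i.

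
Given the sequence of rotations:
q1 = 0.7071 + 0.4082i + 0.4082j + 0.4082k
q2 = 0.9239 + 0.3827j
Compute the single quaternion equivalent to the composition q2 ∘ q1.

q2 · q1 = 0.4971 + 0.5334i + 0.6477j + 0.2209k
0.4971 + 0.5334i + 0.6477j + 0.2209k


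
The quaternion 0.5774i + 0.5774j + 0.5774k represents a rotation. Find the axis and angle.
axis = (√3/3, √3/3, √3/3), θ = π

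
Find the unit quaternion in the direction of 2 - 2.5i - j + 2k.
0.5121 - 0.6402i - 0.2561j + 0.5121k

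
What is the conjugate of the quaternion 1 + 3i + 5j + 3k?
1 - 3i - 5j - 3k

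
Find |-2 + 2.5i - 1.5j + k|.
3.674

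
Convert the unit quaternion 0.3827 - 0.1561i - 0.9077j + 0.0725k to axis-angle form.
axis = (-0.169, -0.9825, 0.0785), θ = 3π/4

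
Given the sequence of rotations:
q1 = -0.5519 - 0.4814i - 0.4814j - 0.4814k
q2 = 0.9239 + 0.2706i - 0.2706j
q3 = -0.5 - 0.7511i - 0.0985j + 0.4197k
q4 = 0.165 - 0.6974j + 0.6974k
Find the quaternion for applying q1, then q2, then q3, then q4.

q2 · q1 = -0.5099 - 0.4638i - 0.1652j - 0.7053k
q3 · q2 · q1 = 0.1863 + 0.7537i - 0.5916j + 0.217k
q4 · q3 · q2 · q1 = -0.5332 + 0.3856i + 0.2981j + 0.6914k
-0.5332 + 0.3856i + 0.2981j + 0.6914k


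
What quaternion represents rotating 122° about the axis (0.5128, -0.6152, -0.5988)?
0.4848 + 0.4485i - 0.5381j - 0.5237k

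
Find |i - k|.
√2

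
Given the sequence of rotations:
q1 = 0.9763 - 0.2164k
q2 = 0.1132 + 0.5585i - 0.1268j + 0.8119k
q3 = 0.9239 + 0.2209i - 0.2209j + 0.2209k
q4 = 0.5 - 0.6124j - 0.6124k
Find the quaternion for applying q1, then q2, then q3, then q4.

q2 · q1 = 0.2862 + 0.5727i - 0.0029j + 0.7682k
q3 · q2 · q1 = -0.0324 + 0.4233i - 0.1091j + 0.8988k
q4 · q3 · q2 · q1 = 0.4674 - 0.4056i - 0.2939j + 0.7285k
0.4674 - 0.4056i - 0.2939j + 0.7285k


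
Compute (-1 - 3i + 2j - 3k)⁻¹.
-0.0435 + 0.1304i - 0.087j + 0.1304k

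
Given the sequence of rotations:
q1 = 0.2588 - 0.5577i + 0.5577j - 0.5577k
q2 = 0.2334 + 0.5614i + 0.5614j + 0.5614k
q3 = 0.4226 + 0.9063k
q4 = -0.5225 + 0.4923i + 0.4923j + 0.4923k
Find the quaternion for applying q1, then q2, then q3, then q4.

q2 · q1 = 0.3735 - 0.6111i + 0.2755j + 0.6413k
q3 · q2 · q1 = -0.4234 - 0.5079i - 0.4374j + 0.6095k
q4 · q3 · q2 · q1 = 0.3865 + 0.5723i - 0.53j - 0.4922k
0.3865 + 0.5723i - 0.53j - 0.4922k


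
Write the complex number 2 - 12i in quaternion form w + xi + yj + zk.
2 - 12i + 0j + 0k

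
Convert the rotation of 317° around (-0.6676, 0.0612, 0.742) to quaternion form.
-0.9304 - 0.2447i + 0.0224j + 0.2719k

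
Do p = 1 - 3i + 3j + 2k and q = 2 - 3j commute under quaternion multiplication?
No: pq = 11 + 3j + 13k ≠ 11 - 12i + 3j - 5k = qp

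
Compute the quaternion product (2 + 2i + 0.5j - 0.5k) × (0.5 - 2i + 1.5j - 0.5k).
4 - 2.5i + 5.25j + 2.75k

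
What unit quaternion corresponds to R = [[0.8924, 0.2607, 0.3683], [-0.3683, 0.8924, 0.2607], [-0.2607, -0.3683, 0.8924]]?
0.9588 - 0.164i + 0.164j - 0.164k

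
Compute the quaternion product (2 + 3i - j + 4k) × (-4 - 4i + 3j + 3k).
-5 - 35i - 15j - 5k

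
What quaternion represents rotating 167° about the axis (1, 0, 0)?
0.1132 + 0.9936i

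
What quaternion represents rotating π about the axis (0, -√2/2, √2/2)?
-0.7071j + 0.7071k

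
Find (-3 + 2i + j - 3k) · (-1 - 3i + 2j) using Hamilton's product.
7 + 13i + 2j + 10k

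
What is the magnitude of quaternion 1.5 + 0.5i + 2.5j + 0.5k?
3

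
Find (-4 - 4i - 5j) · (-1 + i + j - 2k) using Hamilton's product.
13 + 10i - 7j + 9k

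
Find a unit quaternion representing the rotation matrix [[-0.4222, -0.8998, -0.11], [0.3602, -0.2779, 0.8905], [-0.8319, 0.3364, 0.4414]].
0.4305 - 0.3218i + 0.4192j + 0.7317k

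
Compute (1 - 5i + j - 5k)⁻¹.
0.0192 + 0.0962i - 0.0192j + 0.0962k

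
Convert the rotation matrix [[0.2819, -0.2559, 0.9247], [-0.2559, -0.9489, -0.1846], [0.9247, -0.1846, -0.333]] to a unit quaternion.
0.8006i - 0.1598j + 0.5775k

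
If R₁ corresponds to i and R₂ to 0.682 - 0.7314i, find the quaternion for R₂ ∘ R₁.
0.7314 + 0.682i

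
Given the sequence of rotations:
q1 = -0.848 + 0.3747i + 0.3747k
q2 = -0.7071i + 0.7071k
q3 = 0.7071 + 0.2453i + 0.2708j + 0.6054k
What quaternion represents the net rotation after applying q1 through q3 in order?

q2 · q1 = 0.5996i + 0.5299j - 0.5996k
q3 · q2 · q1 = 0.0724 - 0.0592i + 0.8848j - 0.4564k
0.0724 - 0.0592i + 0.8848j - 0.4564k


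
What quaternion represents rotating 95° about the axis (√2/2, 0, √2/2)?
0.6756 + 0.5213i + 0.5213k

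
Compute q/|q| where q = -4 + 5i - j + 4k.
-0.5252 + 0.6565i - 0.1313j + 0.5252k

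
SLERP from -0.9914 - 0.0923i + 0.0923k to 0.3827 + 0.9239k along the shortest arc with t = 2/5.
-0.9122 - 0.0668i - 0.4042k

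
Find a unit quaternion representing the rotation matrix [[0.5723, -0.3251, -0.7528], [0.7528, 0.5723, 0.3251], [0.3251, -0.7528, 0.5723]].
0.8242 - 0.327i - 0.327j + 0.327k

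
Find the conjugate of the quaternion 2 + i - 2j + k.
2 - i + 2j - k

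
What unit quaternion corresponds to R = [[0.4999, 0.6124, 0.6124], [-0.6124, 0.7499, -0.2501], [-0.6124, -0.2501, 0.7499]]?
0.866 + 0.3536j - 0.3536k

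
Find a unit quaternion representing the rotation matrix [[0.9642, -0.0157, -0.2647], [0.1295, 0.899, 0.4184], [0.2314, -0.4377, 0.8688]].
0.9659 - 0.2216i - 0.1284j + 0.0376k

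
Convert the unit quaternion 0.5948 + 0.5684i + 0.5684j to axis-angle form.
axis = (√2/2, √2/2, 0), θ = 107°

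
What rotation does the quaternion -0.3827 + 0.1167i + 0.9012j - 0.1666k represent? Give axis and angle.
axis = (0.1263, 0.9755, -0.1803), θ = 5π/4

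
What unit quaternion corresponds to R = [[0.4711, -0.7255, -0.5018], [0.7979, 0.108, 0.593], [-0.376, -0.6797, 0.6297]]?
0.7431 - 0.4282i - 0.0423j + 0.5125k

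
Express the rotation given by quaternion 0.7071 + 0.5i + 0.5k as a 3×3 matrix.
[[0.5, -0.7071, 0.5], [0.7071, 0, -0.7071], [0.5, 0.7071, 0.5]]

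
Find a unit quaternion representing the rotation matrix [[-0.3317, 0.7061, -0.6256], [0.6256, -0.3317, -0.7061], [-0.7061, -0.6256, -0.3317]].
-0.0349 - 0.577i - 0.577j + 0.577k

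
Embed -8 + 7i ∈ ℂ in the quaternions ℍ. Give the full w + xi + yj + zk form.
-8 + 7i + 0j + 0k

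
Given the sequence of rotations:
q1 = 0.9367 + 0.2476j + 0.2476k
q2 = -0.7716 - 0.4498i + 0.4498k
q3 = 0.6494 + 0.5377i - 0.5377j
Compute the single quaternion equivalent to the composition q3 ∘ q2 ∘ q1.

q2 · q1 = -0.8341 - 0.5327i - 0.0797j + 0.1189k
q3 · q2 · q1 = -0.2981 - 0.8584i + 0.3328j - 0.2521k
-0.2981 - 0.8584i + 0.3328j - 0.2521k


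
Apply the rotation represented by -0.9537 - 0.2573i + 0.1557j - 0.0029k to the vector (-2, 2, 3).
(-2.961, 0.409, 2.84)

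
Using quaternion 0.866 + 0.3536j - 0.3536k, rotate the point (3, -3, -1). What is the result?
(-0.95, -3.837, -1.837)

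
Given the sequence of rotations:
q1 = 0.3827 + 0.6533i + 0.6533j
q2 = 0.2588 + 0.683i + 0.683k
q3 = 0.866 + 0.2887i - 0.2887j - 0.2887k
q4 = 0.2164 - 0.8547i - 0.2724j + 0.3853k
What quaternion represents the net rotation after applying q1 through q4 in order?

q2 · q1 = -0.3472 - 0.0157i + 0.6153j + 0.7076k
q3 · q2 · q1 = 0.0858 - 0.1405i + 0.4333j + 0.8861k
q4 · q3 · q2 · q1 = -0.3249 - 0.5121i + 0.7736j - 0.1838k
-0.3249 - 0.5121i + 0.7736j - 0.1838k


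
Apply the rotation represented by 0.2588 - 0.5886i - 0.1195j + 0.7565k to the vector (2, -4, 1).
(-0.295, 4.538, 0.563)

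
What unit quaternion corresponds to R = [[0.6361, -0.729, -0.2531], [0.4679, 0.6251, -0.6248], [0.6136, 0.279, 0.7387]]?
0.866 + 0.2609i - 0.2502j + 0.3455k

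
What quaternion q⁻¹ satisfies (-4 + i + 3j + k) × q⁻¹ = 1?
-0.1481 - 0.037i - 0.1111j - 0.037k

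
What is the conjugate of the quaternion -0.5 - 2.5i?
-0.5 + 2.5i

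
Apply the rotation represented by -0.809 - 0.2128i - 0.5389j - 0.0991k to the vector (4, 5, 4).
(5.6, 5.058, 0.251)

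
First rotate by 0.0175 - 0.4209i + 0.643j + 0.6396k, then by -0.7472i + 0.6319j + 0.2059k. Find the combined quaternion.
-0.8525 + 0.2587i + 0.4023j - 0.2109k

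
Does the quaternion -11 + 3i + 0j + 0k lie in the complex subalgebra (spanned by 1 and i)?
Yes. The quaternion -11 + 3i has j- and k-coefficients y = z = 0, so it lies in the complex subalgebra spanned by 1 and i.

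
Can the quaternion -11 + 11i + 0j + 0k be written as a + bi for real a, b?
Yes. The quaternion -11 + 11i has j- and k-coefficients y = z = 0, so it lies in the complex subalgebra spanned by 1 and i.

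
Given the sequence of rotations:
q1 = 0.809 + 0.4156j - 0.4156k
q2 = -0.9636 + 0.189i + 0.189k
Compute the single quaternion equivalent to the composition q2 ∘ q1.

q2 · q1 = -0.701 + 0.0744i - 0.3219j + 0.6319k
-0.701 + 0.0744i - 0.3219j + 0.6319k


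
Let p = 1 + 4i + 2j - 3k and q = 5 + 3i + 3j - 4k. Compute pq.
-25 + 24i + 20j - 13k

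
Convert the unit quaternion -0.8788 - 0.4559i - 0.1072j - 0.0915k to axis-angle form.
axis = (-0.9554, -0.2246, -0.1917), θ = 303°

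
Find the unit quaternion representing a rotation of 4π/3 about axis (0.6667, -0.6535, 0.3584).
-0.5 + 0.5774i - 0.5659j + 0.3104k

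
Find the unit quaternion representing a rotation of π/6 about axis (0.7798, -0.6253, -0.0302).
0.9659 + 0.2018i - 0.1618j - 0.0078k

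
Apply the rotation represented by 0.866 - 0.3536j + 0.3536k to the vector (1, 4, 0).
(-1.95, 3.612, -0.388)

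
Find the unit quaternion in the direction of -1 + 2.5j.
-0.3714 + 0.9285j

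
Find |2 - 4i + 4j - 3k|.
√45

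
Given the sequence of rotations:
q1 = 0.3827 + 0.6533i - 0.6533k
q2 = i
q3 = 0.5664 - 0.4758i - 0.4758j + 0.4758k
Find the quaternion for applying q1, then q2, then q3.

q2 · q1 = -0.6533 + 0.3827i + 0.6533j
q3 · q2 · q1 = 0.1229 + 0.2168i + 0.863j - 0.4396k
0.1229 + 0.2168i + 0.863j - 0.4396k


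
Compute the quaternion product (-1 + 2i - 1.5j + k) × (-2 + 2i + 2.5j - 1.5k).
3.25 - 6.25i + 5.5j + 7.5k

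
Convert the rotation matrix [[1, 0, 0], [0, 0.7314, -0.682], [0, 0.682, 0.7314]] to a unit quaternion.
0.9304 + 0.3665i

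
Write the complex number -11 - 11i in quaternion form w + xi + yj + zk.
-11 - 11i + 0j + 0k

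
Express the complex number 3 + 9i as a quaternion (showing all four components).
3 + 9i + 0j + 0k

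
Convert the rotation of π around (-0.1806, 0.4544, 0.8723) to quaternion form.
-0.1806i + 0.4544j + 0.8723k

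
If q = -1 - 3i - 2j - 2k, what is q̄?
-1 + 3i + 2j + 2k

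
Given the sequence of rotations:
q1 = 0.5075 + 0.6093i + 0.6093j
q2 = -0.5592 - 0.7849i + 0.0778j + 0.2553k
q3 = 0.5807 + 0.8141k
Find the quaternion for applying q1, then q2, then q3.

q2 · q1 = 0.147 - 0.8946i - 0.1457j - 0.3961k
q3 · q2 · q1 = 0.4078 - 0.4009i - 0.8129j - 0.1103k
0.4078 - 0.4009i - 0.8129j - 0.1103k


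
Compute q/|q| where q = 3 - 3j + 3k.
0.5774 - 0.5774j + 0.5774k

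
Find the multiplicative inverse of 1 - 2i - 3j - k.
0.0667 + 0.1333i + 0.2j + 0.0667k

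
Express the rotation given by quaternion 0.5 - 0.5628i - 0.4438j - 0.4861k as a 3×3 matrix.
[[0.1335, 0.9856, 0.1034], [0.0134, -0.1061, 0.9943], [0.991, -0.1313, -0.0274]]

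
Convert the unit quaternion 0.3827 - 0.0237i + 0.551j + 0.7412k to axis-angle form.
axis = (-0.0257, 0.5964, 0.8023), θ = 3π/4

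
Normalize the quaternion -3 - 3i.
-0.7071 - 0.7071i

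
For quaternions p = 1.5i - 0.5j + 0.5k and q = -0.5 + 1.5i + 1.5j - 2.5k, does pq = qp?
No: pq = -0.25 - 0.25i + 4.75j + 2.75k ≠ -0.25 - 1.25i - 4.25j - 3.25k = qp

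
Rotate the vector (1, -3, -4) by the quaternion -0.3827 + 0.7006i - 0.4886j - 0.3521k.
(3.615, -3.247, 1.546)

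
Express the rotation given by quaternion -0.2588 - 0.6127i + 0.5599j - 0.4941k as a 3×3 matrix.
[[-0.1152, -0.9418, 0.3157], [-0.4304, -0.2391, -0.8704], [0.8953, -0.2362, -0.3778]]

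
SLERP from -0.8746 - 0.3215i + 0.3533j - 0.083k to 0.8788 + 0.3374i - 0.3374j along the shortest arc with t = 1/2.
-0.8775 - 0.3298i + 0.3457j - 0.0415k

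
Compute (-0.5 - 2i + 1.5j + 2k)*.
-0.5 + 2i - 1.5j - 2k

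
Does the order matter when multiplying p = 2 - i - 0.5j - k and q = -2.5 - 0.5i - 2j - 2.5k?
Yes: pq = -9 + 0.75i - 4.75j - 0.75k ≠ -9 + 2.25i - 0.75j - 4.25k = qp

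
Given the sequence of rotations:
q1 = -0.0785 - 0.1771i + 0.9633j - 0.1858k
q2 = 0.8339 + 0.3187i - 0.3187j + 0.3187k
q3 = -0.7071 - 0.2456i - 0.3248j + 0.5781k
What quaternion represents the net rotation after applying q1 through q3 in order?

q2 · q1 = 0.3572 - 0.4205i + 0.8311j + 0.0706k
q3 · q2 · q1 = -0.1267 - 0.2938i - 0.9294j - 0.1841k
-0.1267 - 0.2938i - 0.9294j - 0.1841k


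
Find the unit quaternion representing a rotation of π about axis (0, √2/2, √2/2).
0.7071j + 0.7071k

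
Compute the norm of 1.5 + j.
1.803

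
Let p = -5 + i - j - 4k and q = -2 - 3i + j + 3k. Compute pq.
26 + 14i + 6j - 9k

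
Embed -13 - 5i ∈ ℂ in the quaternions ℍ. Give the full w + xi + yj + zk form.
-13 - 5i + 0j + 0k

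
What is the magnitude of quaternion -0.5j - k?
1.118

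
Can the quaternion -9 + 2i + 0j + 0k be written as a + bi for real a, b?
Yes. The quaternion -9 + 2i has j- and k-coefficients y = z = 0, so it lies in the complex subalgebra spanned by 1 and i.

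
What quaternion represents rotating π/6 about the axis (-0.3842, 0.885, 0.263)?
0.9659 - 0.0994i + 0.2291j + 0.0681k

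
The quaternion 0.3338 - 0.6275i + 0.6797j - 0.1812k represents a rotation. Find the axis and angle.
axis = (-0.6657, 0.7211, -0.1922), θ = 141°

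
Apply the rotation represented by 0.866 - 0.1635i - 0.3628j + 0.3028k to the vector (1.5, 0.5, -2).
(2.082, 1.219, -0.824)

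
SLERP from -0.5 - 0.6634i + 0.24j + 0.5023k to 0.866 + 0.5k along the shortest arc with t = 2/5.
-0.8404 - 0.4991i + 0.1806j + 0.1099k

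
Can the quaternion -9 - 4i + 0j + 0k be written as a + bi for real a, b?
Yes. The quaternion -9 - 4i has j- and k-coefficients y = z = 0, so it lies in the complex subalgebra spanned by 1 and i.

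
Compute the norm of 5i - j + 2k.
√30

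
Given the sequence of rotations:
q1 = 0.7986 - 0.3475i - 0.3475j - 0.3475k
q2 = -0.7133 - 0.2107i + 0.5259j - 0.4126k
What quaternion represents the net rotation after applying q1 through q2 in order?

q2 · q1 = -0.6035 - 0.2465i + 0.738j + 0.1743k
-0.6035 - 0.2465i + 0.738j + 0.1743k


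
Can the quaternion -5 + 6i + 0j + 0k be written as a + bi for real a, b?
Yes. The quaternion -5 + 6i has j- and k-coefficients y = z = 0, so it lies in the complex subalgebra spanned by 1 and i.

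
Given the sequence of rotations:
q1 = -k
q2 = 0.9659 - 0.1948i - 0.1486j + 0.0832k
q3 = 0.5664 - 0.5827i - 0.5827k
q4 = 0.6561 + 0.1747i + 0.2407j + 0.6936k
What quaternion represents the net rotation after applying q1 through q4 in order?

q2 · q1 = 0.0832 + 0.1486i - 0.1948j - 0.9659k
q3 · q2 · q1 = -0.4291 - 0.0778i - 0.7598j - 0.4821k
q4 · q3 · q2 · q1 = 0.2493 + 0.2849i - 0.5715j - 0.7279k
0.2493 + 0.2849i - 0.5715j - 0.7279k


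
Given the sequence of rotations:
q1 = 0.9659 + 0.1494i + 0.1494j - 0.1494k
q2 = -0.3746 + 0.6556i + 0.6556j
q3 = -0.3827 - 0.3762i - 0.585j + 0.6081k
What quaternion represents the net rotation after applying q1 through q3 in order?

q2 · q1 = -0.5577 + 0.4793i + 0.6752j + 0.056k
q3 · q2 · q1 = 0.7547 - 0.417i + 0.3804j - 0.3342k
0.7547 - 0.417i + 0.3804j - 0.3342k


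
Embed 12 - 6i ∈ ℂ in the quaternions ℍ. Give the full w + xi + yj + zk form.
12 - 6i + 0j + 0k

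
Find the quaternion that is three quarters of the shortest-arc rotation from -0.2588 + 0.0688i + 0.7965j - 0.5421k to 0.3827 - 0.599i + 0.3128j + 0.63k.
-0.4188 + 0.5421i - 0.0025j - 0.7285k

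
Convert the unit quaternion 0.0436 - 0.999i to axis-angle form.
axis = (-1, 0, 0), θ = 175°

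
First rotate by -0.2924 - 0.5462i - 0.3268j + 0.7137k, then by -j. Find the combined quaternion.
-0.3268 - 0.7137i + 0.2924j - 0.5462k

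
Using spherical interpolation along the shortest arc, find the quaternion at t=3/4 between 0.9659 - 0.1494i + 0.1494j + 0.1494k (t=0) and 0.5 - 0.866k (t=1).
0.7285 - 0.0476i + 0.0476j - 0.6817k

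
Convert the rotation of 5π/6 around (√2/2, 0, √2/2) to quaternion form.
0.2588 + 0.683i + 0.683k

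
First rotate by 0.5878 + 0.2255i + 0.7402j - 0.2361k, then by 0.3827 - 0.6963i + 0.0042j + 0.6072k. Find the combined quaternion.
0.5222 - 0.7734i + 0.2583j - 0.2498k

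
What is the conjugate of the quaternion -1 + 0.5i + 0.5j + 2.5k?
-1 - 0.5i - 0.5j - 2.5k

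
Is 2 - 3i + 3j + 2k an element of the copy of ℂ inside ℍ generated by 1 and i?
No. The quaternion 2 - 3i + 3j + 2k has j-coefficient y = 3 and k-coefficient z = 2, not both zero, so it does not lie in the complex subalgebra spanned by 1 and i.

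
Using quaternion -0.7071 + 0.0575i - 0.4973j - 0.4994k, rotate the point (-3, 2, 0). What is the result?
(-1.547, -0.958, 3.113)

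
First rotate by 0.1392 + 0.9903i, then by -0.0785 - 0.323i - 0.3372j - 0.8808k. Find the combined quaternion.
0.3089 - 0.1227i - 0.9192j + 0.2113k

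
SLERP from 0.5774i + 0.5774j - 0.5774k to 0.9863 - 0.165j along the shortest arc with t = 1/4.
-0.3572 + 0.5186i + 0.5784j - 0.5186k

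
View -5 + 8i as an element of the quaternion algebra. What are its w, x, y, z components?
-5 + 8i + 0j + 0k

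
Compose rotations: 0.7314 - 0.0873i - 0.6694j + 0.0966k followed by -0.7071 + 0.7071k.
-0.5855 + 0.5351i + 0.4116j + 0.4489k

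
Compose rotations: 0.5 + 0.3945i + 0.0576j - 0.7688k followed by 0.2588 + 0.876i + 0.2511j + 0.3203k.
0.0156 + 0.3286i + 0.9403j - 0.0874k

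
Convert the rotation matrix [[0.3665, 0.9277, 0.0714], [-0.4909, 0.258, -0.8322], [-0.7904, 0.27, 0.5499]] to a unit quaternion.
0.7373 + 0.3737i + 0.2922j - 0.481k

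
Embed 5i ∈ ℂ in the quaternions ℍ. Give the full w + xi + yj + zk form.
0 + 5i + 0j + 0k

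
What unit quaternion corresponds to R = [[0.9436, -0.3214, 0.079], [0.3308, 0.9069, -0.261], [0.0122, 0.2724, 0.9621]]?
0.9763 + 0.1366i + 0.0171j + 0.167k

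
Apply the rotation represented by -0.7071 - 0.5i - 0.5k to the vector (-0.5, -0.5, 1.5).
(0.854, -1.414, 0.146)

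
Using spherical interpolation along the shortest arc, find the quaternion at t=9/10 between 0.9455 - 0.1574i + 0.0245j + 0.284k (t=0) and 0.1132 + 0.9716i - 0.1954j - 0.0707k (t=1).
0.0309 - 0.974i + 0.1948j + 0.1117k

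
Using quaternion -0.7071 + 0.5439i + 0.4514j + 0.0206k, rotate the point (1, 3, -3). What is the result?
(4, -0.679, -1.593)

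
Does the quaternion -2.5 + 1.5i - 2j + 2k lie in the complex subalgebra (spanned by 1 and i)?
No. The quaternion -2.5 + 1.5i - 2j + 2k has j-coefficient y = -2 and k-coefficient z = 2, not both zero, so it does not lie in the complex subalgebra spanned by 1 and i.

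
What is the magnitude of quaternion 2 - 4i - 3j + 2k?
√33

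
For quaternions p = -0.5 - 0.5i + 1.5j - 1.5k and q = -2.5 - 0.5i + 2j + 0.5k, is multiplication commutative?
No: pq = -1.25 + 5.25i - 3.75j + 3.25k ≠ -1.25 - 2.25i - 5.75j + 3.75k = qp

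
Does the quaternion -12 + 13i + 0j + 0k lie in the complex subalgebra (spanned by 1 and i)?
Yes. The quaternion -12 + 13i has j- and k-coefficients y = z = 0, so it lies in the complex subalgebra spanned by 1 and i.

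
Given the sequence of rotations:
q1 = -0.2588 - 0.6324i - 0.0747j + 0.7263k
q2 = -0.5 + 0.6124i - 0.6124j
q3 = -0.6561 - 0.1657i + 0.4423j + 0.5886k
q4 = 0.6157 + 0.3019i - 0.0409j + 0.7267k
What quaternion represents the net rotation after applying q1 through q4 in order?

q2 · q1 = 0.4709 - 0.2871i - 0.2489j - 0.7962k
q3 · q2 · q1 = 0.2222 - 0.0953i + 0.0707j + 0.9678k
q4 · q3 · q2 · q1 = -0.5348 - 0.0826i - 0.327j + 0.7748k
-0.5348 - 0.0826i - 0.327j + 0.7748k


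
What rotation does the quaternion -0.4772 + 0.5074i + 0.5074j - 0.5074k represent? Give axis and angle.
axis = (√3/3, √3/3, -√3/3), θ = 237°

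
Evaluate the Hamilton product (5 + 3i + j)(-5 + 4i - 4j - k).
-33 + 4i - 22j - 21k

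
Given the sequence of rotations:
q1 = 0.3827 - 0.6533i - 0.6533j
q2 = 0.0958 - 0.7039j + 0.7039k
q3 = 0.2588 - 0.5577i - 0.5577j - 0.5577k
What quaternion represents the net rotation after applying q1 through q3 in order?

q2 · q1 = -0.4232 + 0.3973i - 0.7918j - 0.1905k
q3 · q2 · q1 = -0.4358 + 0.0035i - 0.2967j + 0.8499k
-0.4358 + 0.0035i - 0.2967j + 0.8499k


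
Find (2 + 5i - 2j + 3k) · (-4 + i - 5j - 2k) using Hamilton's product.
-17 + i + 11j - 39k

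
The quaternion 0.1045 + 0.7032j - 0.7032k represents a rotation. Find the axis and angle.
axis = (0, √2/2, -√2/2), θ = 168°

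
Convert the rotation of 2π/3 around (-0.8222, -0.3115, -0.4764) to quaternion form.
0.5 - 0.712i - 0.2698j - 0.4126k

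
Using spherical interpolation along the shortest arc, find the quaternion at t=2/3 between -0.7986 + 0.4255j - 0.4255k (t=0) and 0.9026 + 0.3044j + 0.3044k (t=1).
-0.9273 - 0.0596j - 0.3696k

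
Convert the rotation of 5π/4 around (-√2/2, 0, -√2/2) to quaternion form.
-0.3827 - 0.6533i - 0.6533k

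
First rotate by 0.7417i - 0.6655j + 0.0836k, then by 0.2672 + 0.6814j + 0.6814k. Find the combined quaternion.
0.3965 + 0.7086i + 0.3276j - 0.4831k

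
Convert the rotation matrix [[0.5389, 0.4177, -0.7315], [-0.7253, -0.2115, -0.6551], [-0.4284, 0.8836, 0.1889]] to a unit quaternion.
0.6157 + 0.6248i - 0.1231j - 0.4641k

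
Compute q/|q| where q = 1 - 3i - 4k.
0.1961 - 0.5883i - 0.7845k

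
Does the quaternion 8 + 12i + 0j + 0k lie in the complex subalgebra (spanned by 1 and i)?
Yes. The quaternion 8 + 12i has j- and k-coefficients y = z = 0, so it lies in the complex subalgebra spanned by 1 and i.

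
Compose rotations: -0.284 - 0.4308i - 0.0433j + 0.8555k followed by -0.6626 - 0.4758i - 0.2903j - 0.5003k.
0.3986 + 0.1506i + 0.7337j - 0.5292k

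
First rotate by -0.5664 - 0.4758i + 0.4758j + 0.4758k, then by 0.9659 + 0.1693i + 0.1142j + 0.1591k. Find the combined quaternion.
-0.5966 - 0.5768i + 0.2386j + 0.5044k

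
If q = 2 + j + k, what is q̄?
2 - j - k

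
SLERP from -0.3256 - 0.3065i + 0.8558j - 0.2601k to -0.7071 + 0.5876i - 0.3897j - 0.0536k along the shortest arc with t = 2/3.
0.4172 - 0.598i + 0.6807j - 0.0709k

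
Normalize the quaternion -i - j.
-0.7071i - 0.7071j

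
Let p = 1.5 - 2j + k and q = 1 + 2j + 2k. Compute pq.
3.5 - 6i + j + 4k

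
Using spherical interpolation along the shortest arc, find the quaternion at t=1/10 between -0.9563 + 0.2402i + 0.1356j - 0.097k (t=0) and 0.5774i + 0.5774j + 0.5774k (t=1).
-0.9249 + 0.3145i + 0.2133j - 0.0117k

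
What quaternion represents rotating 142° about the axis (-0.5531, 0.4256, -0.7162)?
0.3256 - 0.523i + 0.4024j - 0.6772k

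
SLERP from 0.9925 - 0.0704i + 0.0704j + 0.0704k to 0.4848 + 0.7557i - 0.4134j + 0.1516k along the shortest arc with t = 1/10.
0.9958 + 0.0286i + 0.0144j + 0.0854k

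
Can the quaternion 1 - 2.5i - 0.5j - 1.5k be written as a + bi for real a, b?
No. The quaternion 1 - 2.5i - 0.5j - 1.5k has j-coefficient y = -0.5 and k-coefficient z = -1.5, not both zero, so it does not lie in the complex subalgebra spanned by 1 and i.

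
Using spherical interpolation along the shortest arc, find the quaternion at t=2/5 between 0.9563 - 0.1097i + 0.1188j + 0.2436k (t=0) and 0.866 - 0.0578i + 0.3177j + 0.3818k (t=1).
0.9279 - 0.0897i + 0.2001j + 0.3015k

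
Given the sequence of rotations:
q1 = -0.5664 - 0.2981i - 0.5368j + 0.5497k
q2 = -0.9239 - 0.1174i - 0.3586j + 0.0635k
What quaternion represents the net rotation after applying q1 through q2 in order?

q2 · q1 = 0.2609 + 0.1789i + 0.7447j - 0.5877k
0.2609 + 0.1789i + 0.7447j - 0.5877k


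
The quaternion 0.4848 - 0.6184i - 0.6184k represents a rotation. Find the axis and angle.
axis = (-√2/2, 0, -√2/2), θ = 122°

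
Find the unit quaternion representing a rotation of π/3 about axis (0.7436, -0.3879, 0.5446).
0.866 + 0.3718i - 0.194j + 0.2723k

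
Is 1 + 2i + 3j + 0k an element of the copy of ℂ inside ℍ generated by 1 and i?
No. The quaternion 1 + 2i + 3j has j-coefficient y = 3 and k-coefficient z = 0, not both zero, so it does not lie in the complex subalgebra spanned by 1 and i.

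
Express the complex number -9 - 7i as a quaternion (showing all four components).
-9 - 7i + 0j + 0k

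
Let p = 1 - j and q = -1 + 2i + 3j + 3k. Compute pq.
2 - i + 4j + 5k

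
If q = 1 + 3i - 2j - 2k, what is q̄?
1 - 3i + 2j + 2k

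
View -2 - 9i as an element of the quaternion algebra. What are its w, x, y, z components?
-2 - 9i + 0j + 0k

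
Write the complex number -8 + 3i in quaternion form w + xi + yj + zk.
-8 + 3i + 0j + 0k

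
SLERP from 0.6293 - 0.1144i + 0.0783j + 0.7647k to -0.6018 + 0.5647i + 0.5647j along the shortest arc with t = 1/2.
0.736 - 0.406i - 0.2908j + 0.4571k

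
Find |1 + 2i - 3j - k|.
√15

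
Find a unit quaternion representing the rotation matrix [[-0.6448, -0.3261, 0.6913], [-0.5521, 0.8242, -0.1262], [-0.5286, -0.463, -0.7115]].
0.342 - 0.2462i + 0.8917j - 0.1652k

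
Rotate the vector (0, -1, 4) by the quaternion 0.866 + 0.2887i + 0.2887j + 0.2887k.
(3, -2, 2)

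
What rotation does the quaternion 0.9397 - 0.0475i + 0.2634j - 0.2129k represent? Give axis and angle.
axis = (-0.1389, 0.7702, -0.6225), θ = 40°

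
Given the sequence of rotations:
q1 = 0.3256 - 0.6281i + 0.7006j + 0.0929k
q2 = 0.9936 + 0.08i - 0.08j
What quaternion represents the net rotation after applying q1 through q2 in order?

q2 · q1 = 0.4298 - 0.6055i + 0.6626j + 0.0981k
0.4298 - 0.6055i + 0.6626j + 0.0981k


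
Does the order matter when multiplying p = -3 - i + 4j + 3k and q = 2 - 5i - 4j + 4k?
Yes: pq = -7 + 41i + 9j + 18k ≠ -7 - 15i + 31j - 30k = qp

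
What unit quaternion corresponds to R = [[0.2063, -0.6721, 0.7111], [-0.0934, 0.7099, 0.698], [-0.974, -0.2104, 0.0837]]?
0.7071 - 0.3212i + 0.5958j + 0.2046k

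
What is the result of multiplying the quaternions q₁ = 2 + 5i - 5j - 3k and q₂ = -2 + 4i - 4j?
-44 - 14i - 10j + 6k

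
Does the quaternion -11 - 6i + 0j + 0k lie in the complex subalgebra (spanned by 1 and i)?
Yes. The quaternion -11 - 6i has j- and k-coefficients y = z = 0, so it lies in the complex subalgebra spanned by 1 and i.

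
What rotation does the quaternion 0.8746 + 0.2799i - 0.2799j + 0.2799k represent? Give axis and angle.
axis = (√3/3, -√3/3, √3/3), θ = 58°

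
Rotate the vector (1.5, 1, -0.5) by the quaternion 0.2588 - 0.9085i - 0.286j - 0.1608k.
(1.708, -0.329, 0.689)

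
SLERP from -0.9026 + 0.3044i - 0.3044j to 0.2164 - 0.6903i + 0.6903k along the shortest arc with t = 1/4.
-0.8188 + 0.4682i - 0.2534j - 0.2147k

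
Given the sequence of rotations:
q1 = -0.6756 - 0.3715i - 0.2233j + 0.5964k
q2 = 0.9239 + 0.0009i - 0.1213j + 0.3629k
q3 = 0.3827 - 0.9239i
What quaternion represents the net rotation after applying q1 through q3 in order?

q2 · q1 = -0.8674 - 0.3351i - 0.2597j + 0.2606k
q3 · q2 · q1 = -0.6416 + 0.6731i + 0.1414j + 0.3397k
-0.6416 + 0.6731i + 0.1414j + 0.3397k


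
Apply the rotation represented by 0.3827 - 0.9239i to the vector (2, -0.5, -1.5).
(2, -0.707, 1.414)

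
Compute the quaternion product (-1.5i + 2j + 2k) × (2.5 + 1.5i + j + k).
-1.75 - 3.75i + 9.5j + 0.5k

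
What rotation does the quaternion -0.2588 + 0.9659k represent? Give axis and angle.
axis = (0, 0, 1), θ = 7π/6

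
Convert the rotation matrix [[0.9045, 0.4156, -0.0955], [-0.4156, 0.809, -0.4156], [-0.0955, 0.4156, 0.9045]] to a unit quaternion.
0.9511 + 0.2185i - 0.2185k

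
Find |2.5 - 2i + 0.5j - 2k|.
3.808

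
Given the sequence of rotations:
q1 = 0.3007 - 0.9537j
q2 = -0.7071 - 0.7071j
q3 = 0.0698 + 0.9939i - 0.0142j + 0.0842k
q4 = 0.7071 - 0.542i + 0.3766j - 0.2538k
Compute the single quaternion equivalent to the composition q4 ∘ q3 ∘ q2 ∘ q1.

q2 · q1 = -0.887 + 0.4617j
q3 · q2 · q1 = -0.0554 - 0.9205i + 0.0448j + 0.3842k
q4 · q3 · q2 · q1 = -0.4574 - 0.4648i + 0.4527j + 0.6081k
-0.4574 - 0.4648i + 0.4527j + 0.6081k


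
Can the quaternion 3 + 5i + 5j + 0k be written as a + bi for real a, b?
No. The quaternion 3 + 5i + 5j has j-coefficient y = 5 and k-coefficient z = 0, not both zero, so it does not lie in the complex subalgebra spanned by 1 and i.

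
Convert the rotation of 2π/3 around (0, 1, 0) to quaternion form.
0.5 + 0.866j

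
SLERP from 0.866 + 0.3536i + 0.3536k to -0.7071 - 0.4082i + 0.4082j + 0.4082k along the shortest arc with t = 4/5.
0.7947 + 0.4252i - 0.3441j - 0.263k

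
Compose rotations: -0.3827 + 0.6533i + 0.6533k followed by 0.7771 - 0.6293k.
0.1137 + 0.5077i - 0.4111j + 0.7485k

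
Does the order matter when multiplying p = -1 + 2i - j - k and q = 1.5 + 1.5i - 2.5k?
Yes: pq = -7 + 4i + 2j + 2.5k ≠ -7 - i - 5j - 0.5k = qp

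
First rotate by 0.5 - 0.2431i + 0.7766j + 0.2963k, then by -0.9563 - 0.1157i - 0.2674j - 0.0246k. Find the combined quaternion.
-0.2913 + 0.1145i - 0.8361j - 0.4505k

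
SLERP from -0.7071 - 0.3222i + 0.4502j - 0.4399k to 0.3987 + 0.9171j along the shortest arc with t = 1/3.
-0.3985 - 0.2662i + 0.7989j - 0.3634k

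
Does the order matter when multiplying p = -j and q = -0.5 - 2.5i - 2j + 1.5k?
Yes: pq = -2 - 1.5i + 0.5j - 2.5k ≠ -2 + 1.5i + 0.5j + 2.5k = qp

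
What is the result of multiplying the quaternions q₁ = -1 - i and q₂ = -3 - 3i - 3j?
6i + 3j + 3k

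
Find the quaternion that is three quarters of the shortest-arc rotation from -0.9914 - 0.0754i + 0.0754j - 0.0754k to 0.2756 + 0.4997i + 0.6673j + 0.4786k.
-0.5591 - 0.4509i - 0.5446j - 0.4329k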